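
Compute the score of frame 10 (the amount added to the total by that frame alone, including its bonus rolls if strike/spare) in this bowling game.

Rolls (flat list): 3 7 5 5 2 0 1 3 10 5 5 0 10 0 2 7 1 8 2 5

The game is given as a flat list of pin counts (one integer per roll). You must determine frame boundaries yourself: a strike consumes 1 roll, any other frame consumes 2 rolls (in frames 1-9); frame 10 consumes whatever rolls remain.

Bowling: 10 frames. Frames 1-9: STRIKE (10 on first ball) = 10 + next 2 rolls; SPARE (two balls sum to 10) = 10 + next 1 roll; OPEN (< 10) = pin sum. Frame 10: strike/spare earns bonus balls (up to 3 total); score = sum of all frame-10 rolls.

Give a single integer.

Answer: 15

Derivation:
Frame 1: SPARE (3+7=10). 10 + next roll (5) = 15. Cumulative: 15
Frame 2: SPARE (5+5=10). 10 + next roll (2) = 12. Cumulative: 27
Frame 3: OPEN (2+0=2). Cumulative: 29
Frame 4: OPEN (1+3=4). Cumulative: 33
Frame 5: STRIKE. 10 + next two rolls (5+5) = 20. Cumulative: 53
Frame 6: SPARE (5+5=10). 10 + next roll (0) = 10. Cumulative: 63
Frame 7: SPARE (0+10=10). 10 + next roll (0) = 10. Cumulative: 73
Frame 8: OPEN (0+2=2). Cumulative: 75
Frame 9: OPEN (7+1=8). Cumulative: 83
Frame 10: SPARE. Sum of all frame-10 rolls (8+2+5) = 15. Cumulative: 98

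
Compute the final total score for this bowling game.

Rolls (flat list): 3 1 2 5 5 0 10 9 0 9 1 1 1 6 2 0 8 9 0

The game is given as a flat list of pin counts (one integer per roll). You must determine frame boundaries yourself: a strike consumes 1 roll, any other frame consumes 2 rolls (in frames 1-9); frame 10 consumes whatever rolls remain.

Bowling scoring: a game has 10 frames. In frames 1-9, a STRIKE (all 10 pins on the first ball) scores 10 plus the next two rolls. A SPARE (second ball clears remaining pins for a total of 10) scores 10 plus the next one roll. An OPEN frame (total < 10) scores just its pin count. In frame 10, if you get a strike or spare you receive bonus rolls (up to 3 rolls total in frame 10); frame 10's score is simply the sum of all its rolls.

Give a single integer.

Frame 1: OPEN (3+1=4). Cumulative: 4
Frame 2: OPEN (2+5=7). Cumulative: 11
Frame 3: OPEN (5+0=5). Cumulative: 16
Frame 4: STRIKE. 10 + next two rolls (9+0) = 19. Cumulative: 35
Frame 5: OPEN (9+0=9). Cumulative: 44
Frame 6: SPARE (9+1=10). 10 + next roll (1) = 11. Cumulative: 55
Frame 7: OPEN (1+1=2). Cumulative: 57
Frame 8: OPEN (6+2=8). Cumulative: 65
Frame 9: OPEN (0+8=8). Cumulative: 73
Frame 10: OPEN. Sum of all frame-10 rolls (9+0) = 9. Cumulative: 82

Answer: 82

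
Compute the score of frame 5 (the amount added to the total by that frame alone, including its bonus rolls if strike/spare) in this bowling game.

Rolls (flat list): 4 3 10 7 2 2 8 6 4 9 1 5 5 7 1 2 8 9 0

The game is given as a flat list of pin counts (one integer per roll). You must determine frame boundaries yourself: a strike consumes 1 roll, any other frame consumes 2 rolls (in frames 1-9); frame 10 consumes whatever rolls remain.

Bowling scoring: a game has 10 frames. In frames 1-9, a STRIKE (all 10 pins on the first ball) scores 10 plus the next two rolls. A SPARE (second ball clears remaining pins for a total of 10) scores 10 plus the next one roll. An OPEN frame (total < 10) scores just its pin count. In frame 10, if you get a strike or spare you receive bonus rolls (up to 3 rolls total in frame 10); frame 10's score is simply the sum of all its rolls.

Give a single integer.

Answer: 19

Derivation:
Frame 1: OPEN (4+3=7). Cumulative: 7
Frame 2: STRIKE. 10 + next two rolls (7+2) = 19. Cumulative: 26
Frame 3: OPEN (7+2=9). Cumulative: 35
Frame 4: SPARE (2+8=10). 10 + next roll (6) = 16. Cumulative: 51
Frame 5: SPARE (6+4=10). 10 + next roll (9) = 19. Cumulative: 70
Frame 6: SPARE (9+1=10). 10 + next roll (5) = 15. Cumulative: 85
Frame 7: SPARE (5+5=10). 10 + next roll (7) = 17. Cumulative: 102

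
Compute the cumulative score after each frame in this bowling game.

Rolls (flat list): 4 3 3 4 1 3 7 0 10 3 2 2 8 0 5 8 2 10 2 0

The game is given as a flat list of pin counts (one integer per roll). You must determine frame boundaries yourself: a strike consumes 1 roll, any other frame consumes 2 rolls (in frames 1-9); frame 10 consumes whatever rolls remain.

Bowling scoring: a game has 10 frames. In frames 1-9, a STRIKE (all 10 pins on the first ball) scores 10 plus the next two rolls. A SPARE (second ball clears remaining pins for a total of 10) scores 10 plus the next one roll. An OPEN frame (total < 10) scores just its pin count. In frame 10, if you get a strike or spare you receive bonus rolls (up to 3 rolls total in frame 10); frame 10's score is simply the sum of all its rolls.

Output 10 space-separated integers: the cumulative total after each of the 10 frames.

Answer: 7 14 18 25 40 45 55 60 80 92

Derivation:
Frame 1: OPEN (4+3=7). Cumulative: 7
Frame 2: OPEN (3+4=7). Cumulative: 14
Frame 3: OPEN (1+3=4). Cumulative: 18
Frame 4: OPEN (7+0=7). Cumulative: 25
Frame 5: STRIKE. 10 + next two rolls (3+2) = 15. Cumulative: 40
Frame 6: OPEN (3+2=5). Cumulative: 45
Frame 7: SPARE (2+8=10). 10 + next roll (0) = 10. Cumulative: 55
Frame 8: OPEN (0+5=5). Cumulative: 60
Frame 9: SPARE (8+2=10). 10 + next roll (10) = 20. Cumulative: 80
Frame 10: STRIKE. Sum of all frame-10 rolls (10+2+0) = 12. Cumulative: 92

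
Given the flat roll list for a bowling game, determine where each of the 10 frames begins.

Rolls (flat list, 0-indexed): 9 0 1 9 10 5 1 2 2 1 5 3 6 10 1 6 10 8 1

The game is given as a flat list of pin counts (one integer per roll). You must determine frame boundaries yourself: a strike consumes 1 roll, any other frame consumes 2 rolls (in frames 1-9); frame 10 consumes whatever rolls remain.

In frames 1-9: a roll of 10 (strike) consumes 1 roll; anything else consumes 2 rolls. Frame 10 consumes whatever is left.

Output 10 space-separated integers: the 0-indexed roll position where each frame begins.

Frame 1 starts at roll index 0: rolls=9,0 (sum=9), consumes 2 rolls
Frame 2 starts at roll index 2: rolls=1,9 (sum=10), consumes 2 rolls
Frame 3 starts at roll index 4: roll=10 (strike), consumes 1 roll
Frame 4 starts at roll index 5: rolls=5,1 (sum=6), consumes 2 rolls
Frame 5 starts at roll index 7: rolls=2,2 (sum=4), consumes 2 rolls
Frame 6 starts at roll index 9: rolls=1,5 (sum=6), consumes 2 rolls
Frame 7 starts at roll index 11: rolls=3,6 (sum=9), consumes 2 rolls
Frame 8 starts at roll index 13: roll=10 (strike), consumes 1 roll
Frame 9 starts at roll index 14: rolls=1,6 (sum=7), consumes 2 rolls
Frame 10 starts at roll index 16: 3 remaining rolls

Answer: 0 2 4 5 7 9 11 13 14 16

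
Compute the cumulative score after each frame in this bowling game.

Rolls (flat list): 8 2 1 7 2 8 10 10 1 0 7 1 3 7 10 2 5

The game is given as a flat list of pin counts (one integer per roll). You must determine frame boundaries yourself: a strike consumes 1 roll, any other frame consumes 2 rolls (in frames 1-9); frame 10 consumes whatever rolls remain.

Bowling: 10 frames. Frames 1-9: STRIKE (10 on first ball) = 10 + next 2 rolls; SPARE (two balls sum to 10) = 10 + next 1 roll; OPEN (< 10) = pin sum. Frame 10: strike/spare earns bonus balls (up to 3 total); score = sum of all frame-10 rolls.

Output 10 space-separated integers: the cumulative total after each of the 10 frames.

Frame 1: SPARE (8+2=10). 10 + next roll (1) = 11. Cumulative: 11
Frame 2: OPEN (1+7=8). Cumulative: 19
Frame 3: SPARE (2+8=10). 10 + next roll (10) = 20. Cumulative: 39
Frame 4: STRIKE. 10 + next two rolls (10+1) = 21. Cumulative: 60
Frame 5: STRIKE. 10 + next two rolls (1+0) = 11. Cumulative: 71
Frame 6: OPEN (1+0=1). Cumulative: 72
Frame 7: OPEN (7+1=8). Cumulative: 80
Frame 8: SPARE (3+7=10). 10 + next roll (10) = 20. Cumulative: 100
Frame 9: STRIKE. 10 + next two rolls (2+5) = 17. Cumulative: 117
Frame 10: OPEN. Sum of all frame-10 rolls (2+5) = 7. Cumulative: 124

Answer: 11 19 39 60 71 72 80 100 117 124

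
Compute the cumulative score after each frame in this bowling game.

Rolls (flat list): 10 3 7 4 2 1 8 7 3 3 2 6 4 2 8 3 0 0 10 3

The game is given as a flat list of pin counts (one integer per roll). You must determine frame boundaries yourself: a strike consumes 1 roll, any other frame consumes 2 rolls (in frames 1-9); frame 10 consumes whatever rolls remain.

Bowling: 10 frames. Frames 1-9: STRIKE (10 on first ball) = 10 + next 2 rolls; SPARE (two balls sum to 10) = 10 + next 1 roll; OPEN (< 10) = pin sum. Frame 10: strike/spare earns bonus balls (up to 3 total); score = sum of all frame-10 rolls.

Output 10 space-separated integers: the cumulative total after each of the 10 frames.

Answer: 20 34 40 49 62 67 79 92 95 108

Derivation:
Frame 1: STRIKE. 10 + next two rolls (3+7) = 20. Cumulative: 20
Frame 2: SPARE (3+7=10). 10 + next roll (4) = 14. Cumulative: 34
Frame 3: OPEN (4+2=6). Cumulative: 40
Frame 4: OPEN (1+8=9). Cumulative: 49
Frame 5: SPARE (7+3=10). 10 + next roll (3) = 13. Cumulative: 62
Frame 6: OPEN (3+2=5). Cumulative: 67
Frame 7: SPARE (6+4=10). 10 + next roll (2) = 12. Cumulative: 79
Frame 8: SPARE (2+8=10). 10 + next roll (3) = 13. Cumulative: 92
Frame 9: OPEN (3+0=3). Cumulative: 95
Frame 10: SPARE. Sum of all frame-10 rolls (0+10+3) = 13. Cumulative: 108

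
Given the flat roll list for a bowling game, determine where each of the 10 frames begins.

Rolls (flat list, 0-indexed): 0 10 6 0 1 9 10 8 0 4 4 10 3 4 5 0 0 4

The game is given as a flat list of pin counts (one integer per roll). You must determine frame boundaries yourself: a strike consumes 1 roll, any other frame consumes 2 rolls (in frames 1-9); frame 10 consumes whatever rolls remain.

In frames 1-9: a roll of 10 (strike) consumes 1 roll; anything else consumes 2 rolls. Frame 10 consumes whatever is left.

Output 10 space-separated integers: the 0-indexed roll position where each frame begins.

Answer: 0 2 4 6 7 9 11 12 14 16

Derivation:
Frame 1 starts at roll index 0: rolls=0,10 (sum=10), consumes 2 rolls
Frame 2 starts at roll index 2: rolls=6,0 (sum=6), consumes 2 rolls
Frame 3 starts at roll index 4: rolls=1,9 (sum=10), consumes 2 rolls
Frame 4 starts at roll index 6: roll=10 (strike), consumes 1 roll
Frame 5 starts at roll index 7: rolls=8,0 (sum=8), consumes 2 rolls
Frame 6 starts at roll index 9: rolls=4,4 (sum=8), consumes 2 rolls
Frame 7 starts at roll index 11: roll=10 (strike), consumes 1 roll
Frame 8 starts at roll index 12: rolls=3,4 (sum=7), consumes 2 rolls
Frame 9 starts at roll index 14: rolls=5,0 (sum=5), consumes 2 rolls
Frame 10 starts at roll index 16: 2 remaining rolls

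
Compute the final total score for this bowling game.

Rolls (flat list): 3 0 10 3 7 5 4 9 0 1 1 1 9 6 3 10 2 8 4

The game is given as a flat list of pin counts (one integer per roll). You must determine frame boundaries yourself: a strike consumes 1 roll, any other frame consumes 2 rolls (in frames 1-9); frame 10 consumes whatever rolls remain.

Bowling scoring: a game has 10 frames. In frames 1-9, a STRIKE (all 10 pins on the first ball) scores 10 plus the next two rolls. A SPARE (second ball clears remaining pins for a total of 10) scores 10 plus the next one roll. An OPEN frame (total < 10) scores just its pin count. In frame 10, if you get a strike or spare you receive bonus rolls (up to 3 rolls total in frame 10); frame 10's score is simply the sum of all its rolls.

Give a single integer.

Frame 1: OPEN (3+0=3). Cumulative: 3
Frame 2: STRIKE. 10 + next two rolls (3+7) = 20. Cumulative: 23
Frame 3: SPARE (3+7=10). 10 + next roll (5) = 15. Cumulative: 38
Frame 4: OPEN (5+4=9). Cumulative: 47
Frame 5: OPEN (9+0=9). Cumulative: 56
Frame 6: OPEN (1+1=2). Cumulative: 58
Frame 7: SPARE (1+9=10). 10 + next roll (6) = 16. Cumulative: 74
Frame 8: OPEN (6+3=9). Cumulative: 83
Frame 9: STRIKE. 10 + next two rolls (2+8) = 20. Cumulative: 103
Frame 10: SPARE. Sum of all frame-10 rolls (2+8+4) = 14. Cumulative: 117

Answer: 117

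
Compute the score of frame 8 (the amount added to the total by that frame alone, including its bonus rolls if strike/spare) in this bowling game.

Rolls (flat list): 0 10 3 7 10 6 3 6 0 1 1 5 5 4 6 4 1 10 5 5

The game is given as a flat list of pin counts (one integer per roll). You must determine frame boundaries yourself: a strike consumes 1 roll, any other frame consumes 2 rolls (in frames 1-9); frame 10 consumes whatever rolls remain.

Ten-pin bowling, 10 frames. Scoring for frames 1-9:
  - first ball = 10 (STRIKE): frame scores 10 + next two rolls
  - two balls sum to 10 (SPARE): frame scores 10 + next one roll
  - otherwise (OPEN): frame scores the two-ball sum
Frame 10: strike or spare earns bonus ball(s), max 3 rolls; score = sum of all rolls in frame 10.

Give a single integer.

Answer: 14

Derivation:
Frame 1: SPARE (0+10=10). 10 + next roll (3) = 13. Cumulative: 13
Frame 2: SPARE (3+7=10). 10 + next roll (10) = 20. Cumulative: 33
Frame 3: STRIKE. 10 + next two rolls (6+3) = 19. Cumulative: 52
Frame 4: OPEN (6+3=9). Cumulative: 61
Frame 5: OPEN (6+0=6). Cumulative: 67
Frame 6: OPEN (1+1=2). Cumulative: 69
Frame 7: SPARE (5+5=10). 10 + next roll (4) = 14. Cumulative: 83
Frame 8: SPARE (4+6=10). 10 + next roll (4) = 14. Cumulative: 97
Frame 9: OPEN (4+1=5). Cumulative: 102
Frame 10: STRIKE. Sum of all frame-10 rolls (10+5+5) = 20. Cumulative: 122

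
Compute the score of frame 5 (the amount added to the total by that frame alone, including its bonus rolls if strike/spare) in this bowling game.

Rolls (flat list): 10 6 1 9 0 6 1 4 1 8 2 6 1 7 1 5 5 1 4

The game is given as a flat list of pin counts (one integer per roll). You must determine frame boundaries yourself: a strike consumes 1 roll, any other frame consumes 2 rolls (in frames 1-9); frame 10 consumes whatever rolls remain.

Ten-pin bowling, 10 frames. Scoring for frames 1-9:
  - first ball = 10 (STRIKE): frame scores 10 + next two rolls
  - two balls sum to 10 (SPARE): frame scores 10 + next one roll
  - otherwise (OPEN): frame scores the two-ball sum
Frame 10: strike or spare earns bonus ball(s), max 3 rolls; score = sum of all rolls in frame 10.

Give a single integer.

Answer: 5

Derivation:
Frame 1: STRIKE. 10 + next two rolls (6+1) = 17. Cumulative: 17
Frame 2: OPEN (6+1=7). Cumulative: 24
Frame 3: OPEN (9+0=9). Cumulative: 33
Frame 4: OPEN (6+1=7). Cumulative: 40
Frame 5: OPEN (4+1=5). Cumulative: 45
Frame 6: SPARE (8+2=10). 10 + next roll (6) = 16. Cumulative: 61
Frame 7: OPEN (6+1=7). Cumulative: 68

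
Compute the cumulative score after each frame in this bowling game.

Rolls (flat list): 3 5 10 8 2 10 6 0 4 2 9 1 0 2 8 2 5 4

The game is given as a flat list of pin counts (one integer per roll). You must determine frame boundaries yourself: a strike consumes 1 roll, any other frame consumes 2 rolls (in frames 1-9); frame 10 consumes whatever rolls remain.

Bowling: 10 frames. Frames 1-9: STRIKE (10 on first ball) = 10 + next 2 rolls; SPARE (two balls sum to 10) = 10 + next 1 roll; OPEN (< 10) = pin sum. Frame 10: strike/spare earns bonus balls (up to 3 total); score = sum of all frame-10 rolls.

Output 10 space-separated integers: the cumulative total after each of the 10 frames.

Frame 1: OPEN (3+5=8). Cumulative: 8
Frame 2: STRIKE. 10 + next two rolls (8+2) = 20. Cumulative: 28
Frame 3: SPARE (8+2=10). 10 + next roll (10) = 20. Cumulative: 48
Frame 4: STRIKE. 10 + next two rolls (6+0) = 16. Cumulative: 64
Frame 5: OPEN (6+0=6). Cumulative: 70
Frame 6: OPEN (4+2=6). Cumulative: 76
Frame 7: SPARE (9+1=10). 10 + next roll (0) = 10. Cumulative: 86
Frame 8: OPEN (0+2=2). Cumulative: 88
Frame 9: SPARE (8+2=10). 10 + next roll (5) = 15. Cumulative: 103
Frame 10: OPEN. Sum of all frame-10 rolls (5+4) = 9. Cumulative: 112

Answer: 8 28 48 64 70 76 86 88 103 112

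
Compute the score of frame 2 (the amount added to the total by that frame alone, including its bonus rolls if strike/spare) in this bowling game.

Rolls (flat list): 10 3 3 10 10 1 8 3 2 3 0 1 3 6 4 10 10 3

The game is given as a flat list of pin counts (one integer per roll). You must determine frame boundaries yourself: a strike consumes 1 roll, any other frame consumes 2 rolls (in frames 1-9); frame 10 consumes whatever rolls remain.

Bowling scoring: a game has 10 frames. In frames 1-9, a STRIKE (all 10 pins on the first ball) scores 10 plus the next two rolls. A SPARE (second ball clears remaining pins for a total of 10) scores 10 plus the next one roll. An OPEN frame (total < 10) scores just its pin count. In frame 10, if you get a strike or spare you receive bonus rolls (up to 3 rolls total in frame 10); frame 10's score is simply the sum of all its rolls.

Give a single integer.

Answer: 6

Derivation:
Frame 1: STRIKE. 10 + next two rolls (3+3) = 16. Cumulative: 16
Frame 2: OPEN (3+3=6). Cumulative: 22
Frame 3: STRIKE. 10 + next two rolls (10+1) = 21. Cumulative: 43
Frame 4: STRIKE. 10 + next two rolls (1+8) = 19. Cumulative: 62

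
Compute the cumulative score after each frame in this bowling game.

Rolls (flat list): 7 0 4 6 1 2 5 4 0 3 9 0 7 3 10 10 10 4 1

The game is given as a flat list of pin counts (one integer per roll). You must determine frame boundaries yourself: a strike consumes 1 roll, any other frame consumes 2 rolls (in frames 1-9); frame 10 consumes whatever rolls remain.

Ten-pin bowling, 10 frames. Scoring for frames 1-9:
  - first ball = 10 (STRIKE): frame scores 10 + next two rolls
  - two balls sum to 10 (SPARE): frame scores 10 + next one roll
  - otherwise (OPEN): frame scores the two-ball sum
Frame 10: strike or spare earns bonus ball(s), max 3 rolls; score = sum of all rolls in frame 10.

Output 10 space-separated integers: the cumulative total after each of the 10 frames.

Frame 1: OPEN (7+0=7). Cumulative: 7
Frame 2: SPARE (4+6=10). 10 + next roll (1) = 11. Cumulative: 18
Frame 3: OPEN (1+2=3). Cumulative: 21
Frame 4: OPEN (5+4=9). Cumulative: 30
Frame 5: OPEN (0+3=3). Cumulative: 33
Frame 6: OPEN (9+0=9). Cumulative: 42
Frame 7: SPARE (7+3=10). 10 + next roll (10) = 20. Cumulative: 62
Frame 8: STRIKE. 10 + next two rolls (10+10) = 30. Cumulative: 92
Frame 9: STRIKE. 10 + next two rolls (10+4) = 24. Cumulative: 116
Frame 10: STRIKE. Sum of all frame-10 rolls (10+4+1) = 15. Cumulative: 131

Answer: 7 18 21 30 33 42 62 92 116 131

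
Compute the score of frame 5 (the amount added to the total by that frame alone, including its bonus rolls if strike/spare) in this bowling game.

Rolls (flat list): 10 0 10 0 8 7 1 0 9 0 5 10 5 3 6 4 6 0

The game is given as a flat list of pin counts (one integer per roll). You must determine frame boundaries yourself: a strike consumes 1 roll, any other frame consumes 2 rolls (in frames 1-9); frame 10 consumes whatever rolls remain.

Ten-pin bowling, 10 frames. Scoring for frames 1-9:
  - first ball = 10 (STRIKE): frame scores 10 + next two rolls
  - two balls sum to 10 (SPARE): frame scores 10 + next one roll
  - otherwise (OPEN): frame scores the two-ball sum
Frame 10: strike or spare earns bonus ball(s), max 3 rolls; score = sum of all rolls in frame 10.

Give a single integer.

Answer: 9

Derivation:
Frame 1: STRIKE. 10 + next two rolls (0+10) = 20. Cumulative: 20
Frame 2: SPARE (0+10=10). 10 + next roll (0) = 10. Cumulative: 30
Frame 3: OPEN (0+8=8). Cumulative: 38
Frame 4: OPEN (7+1=8). Cumulative: 46
Frame 5: OPEN (0+9=9). Cumulative: 55
Frame 6: OPEN (0+5=5). Cumulative: 60
Frame 7: STRIKE. 10 + next two rolls (5+3) = 18. Cumulative: 78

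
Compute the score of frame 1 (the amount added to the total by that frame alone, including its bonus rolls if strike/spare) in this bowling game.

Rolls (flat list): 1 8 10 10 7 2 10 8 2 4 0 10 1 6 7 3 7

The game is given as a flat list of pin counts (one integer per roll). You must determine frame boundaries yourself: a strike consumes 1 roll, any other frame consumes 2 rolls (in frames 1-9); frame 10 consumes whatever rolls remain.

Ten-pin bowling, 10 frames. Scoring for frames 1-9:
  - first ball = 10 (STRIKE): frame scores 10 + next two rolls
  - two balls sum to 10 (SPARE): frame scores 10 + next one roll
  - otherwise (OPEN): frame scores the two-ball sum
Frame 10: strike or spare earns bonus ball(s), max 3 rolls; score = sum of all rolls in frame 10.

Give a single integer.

Frame 1: OPEN (1+8=9). Cumulative: 9
Frame 2: STRIKE. 10 + next two rolls (10+7) = 27. Cumulative: 36
Frame 3: STRIKE. 10 + next two rolls (7+2) = 19. Cumulative: 55

Answer: 9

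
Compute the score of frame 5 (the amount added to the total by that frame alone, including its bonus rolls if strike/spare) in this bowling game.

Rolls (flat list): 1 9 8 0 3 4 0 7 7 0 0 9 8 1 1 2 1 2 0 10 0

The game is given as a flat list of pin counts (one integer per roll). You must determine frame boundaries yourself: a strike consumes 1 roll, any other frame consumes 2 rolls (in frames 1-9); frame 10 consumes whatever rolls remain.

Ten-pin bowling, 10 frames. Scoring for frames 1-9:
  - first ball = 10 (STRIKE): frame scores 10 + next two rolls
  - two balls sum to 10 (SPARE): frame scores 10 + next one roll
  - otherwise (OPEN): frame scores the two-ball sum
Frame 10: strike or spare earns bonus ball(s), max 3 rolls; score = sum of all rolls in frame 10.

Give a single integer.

Answer: 7

Derivation:
Frame 1: SPARE (1+9=10). 10 + next roll (8) = 18. Cumulative: 18
Frame 2: OPEN (8+0=8). Cumulative: 26
Frame 3: OPEN (3+4=7). Cumulative: 33
Frame 4: OPEN (0+7=7). Cumulative: 40
Frame 5: OPEN (7+0=7). Cumulative: 47
Frame 6: OPEN (0+9=9). Cumulative: 56
Frame 7: OPEN (8+1=9). Cumulative: 65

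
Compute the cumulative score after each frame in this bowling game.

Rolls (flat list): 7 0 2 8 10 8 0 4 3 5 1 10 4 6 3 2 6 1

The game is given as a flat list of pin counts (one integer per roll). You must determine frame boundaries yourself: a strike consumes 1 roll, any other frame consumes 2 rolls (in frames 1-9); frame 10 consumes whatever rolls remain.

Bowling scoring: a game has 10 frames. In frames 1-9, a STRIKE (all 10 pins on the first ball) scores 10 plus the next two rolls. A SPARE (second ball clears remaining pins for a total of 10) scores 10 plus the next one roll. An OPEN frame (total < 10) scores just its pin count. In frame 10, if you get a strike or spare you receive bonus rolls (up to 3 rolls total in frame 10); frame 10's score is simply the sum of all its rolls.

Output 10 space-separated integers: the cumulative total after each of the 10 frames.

Answer: 7 27 45 53 60 66 86 99 104 111

Derivation:
Frame 1: OPEN (7+0=7). Cumulative: 7
Frame 2: SPARE (2+8=10). 10 + next roll (10) = 20. Cumulative: 27
Frame 3: STRIKE. 10 + next two rolls (8+0) = 18. Cumulative: 45
Frame 4: OPEN (8+0=8). Cumulative: 53
Frame 5: OPEN (4+3=7). Cumulative: 60
Frame 6: OPEN (5+1=6). Cumulative: 66
Frame 7: STRIKE. 10 + next two rolls (4+6) = 20. Cumulative: 86
Frame 8: SPARE (4+6=10). 10 + next roll (3) = 13. Cumulative: 99
Frame 9: OPEN (3+2=5). Cumulative: 104
Frame 10: OPEN. Sum of all frame-10 rolls (6+1) = 7. Cumulative: 111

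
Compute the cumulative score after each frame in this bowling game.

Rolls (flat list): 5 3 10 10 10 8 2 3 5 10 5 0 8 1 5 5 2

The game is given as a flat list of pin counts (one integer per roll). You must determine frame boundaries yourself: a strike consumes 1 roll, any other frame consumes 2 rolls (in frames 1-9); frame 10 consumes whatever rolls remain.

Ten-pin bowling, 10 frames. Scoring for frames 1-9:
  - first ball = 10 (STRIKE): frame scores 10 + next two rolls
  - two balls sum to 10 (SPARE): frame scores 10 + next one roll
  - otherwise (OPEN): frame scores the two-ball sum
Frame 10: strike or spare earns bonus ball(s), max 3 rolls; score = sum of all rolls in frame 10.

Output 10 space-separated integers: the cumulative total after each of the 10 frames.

Answer: 8 38 66 86 99 107 122 127 136 148

Derivation:
Frame 1: OPEN (5+3=8). Cumulative: 8
Frame 2: STRIKE. 10 + next two rolls (10+10) = 30. Cumulative: 38
Frame 3: STRIKE. 10 + next two rolls (10+8) = 28. Cumulative: 66
Frame 4: STRIKE. 10 + next two rolls (8+2) = 20. Cumulative: 86
Frame 5: SPARE (8+2=10). 10 + next roll (3) = 13. Cumulative: 99
Frame 6: OPEN (3+5=8). Cumulative: 107
Frame 7: STRIKE. 10 + next two rolls (5+0) = 15. Cumulative: 122
Frame 8: OPEN (5+0=5). Cumulative: 127
Frame 9: OPEN (8+1=9). Cumulative: 136
Frame 10: SPARE. Sum of all frame-10 rolls (5+5+2) = 12. Cumulative: 148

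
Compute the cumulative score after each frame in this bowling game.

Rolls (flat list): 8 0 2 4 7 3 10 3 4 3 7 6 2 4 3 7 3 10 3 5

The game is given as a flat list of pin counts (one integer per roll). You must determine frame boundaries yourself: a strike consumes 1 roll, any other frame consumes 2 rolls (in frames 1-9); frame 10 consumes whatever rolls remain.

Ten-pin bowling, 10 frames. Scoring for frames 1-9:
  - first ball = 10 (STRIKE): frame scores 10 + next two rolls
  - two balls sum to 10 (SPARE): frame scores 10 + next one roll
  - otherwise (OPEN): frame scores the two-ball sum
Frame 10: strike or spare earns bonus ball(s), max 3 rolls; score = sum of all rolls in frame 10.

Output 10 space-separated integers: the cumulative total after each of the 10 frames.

Answer: 8 14 34 51 58 74 82 89 109 127

Derivation:
Frame 1: OPEN (8+0=8). Cumulative: 8
Frame 2: OPEN (2+4=6). Cumulative: 14
Frame 3: SPARE (7+3=10). 10 + next roll (10) = 20. Cumulative: 34
Frame 4: STRIKE. 10 + next two rolls (3+4) = 17. Cumulative: 51
Frame 5: OPEN (3+4=7). Cumulative: 58
Frame 6: SPARE (3+7=10). 10 + next roll (6) = 16. Cumulative: 74
Frame 7: OPEN (6+2=8). Cumulative: 82
Frame 8: OPEN (4+3=7). Cumulative: 89
Frame 9: SPARE (7+3=10). 10 + next roll (10) = 20. Cumulative: 109
Frame 10: STRIKE. Sum of all frame-10 rolls (10+3+5) = 18. Cumulative: 127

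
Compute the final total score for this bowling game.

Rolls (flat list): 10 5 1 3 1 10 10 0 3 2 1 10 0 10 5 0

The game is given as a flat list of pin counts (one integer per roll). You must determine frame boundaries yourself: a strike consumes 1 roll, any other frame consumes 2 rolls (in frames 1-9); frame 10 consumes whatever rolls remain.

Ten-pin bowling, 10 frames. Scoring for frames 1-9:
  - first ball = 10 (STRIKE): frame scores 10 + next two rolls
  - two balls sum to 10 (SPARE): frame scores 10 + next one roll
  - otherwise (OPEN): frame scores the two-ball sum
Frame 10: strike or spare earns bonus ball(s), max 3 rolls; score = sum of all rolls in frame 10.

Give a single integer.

Answer: 105

Derivation:
Frame 1: STRIKE. 10 + next two rolls (5+1) = 16. Cumulative: 16
Frame 2: OPEN (5+1=6). Cumulative: 22
Frame 3: OPEN (3+1=4). Cumulative: 26
Frame 4: STRIKE. 10 + next two rolls (10+0) = 20. Cumulative: 46
Frame 5: STRIKE. 10 + next two rolls (0+3) = 13. Cumulative: 59
Frame 6: OPEN (0+3=3). Cumulative: 62
Frame 7: OPEN (2+1=3). Cumulative: 65
Frame 8: STRIKE. 10 + next two rolls (0+10) = 20. Cumulative: 85
Frame 9: SPARE (0+10=10). 10 + next roll (5) = 15. Cumulative: 100
Frame 10: OPEN. Sum of all frame-10 rolls (5+0) = 5. Cumulative: 105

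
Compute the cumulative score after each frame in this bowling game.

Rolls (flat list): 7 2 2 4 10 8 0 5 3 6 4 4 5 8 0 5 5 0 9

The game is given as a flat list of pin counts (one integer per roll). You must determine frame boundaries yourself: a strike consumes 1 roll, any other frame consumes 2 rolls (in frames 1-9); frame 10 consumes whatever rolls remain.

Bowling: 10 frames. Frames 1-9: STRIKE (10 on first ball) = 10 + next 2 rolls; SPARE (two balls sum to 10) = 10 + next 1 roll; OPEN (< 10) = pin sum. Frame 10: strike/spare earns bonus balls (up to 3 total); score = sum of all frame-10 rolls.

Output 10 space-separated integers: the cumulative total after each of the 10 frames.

Answer: 9 15 33 41 49 63 72 80 90 99

Derivation:
Frame 1: OPEN (7+2=9). Cumulative: 9
Frame 2: OPEN (2+4=6). Cumulative: 15
Frame 3: STRIKE. 10 + next two rolls (8+0) = 18. Cumulative: 33
Frame 4: OPEN (8+0=8). Cumulative: 41
Frame 5: OPEN (5+3=8). Cumulative: 49
Frame 6: SPARE (6+4=10). 10 + next roll (4) = 14. Cumulative: 63
Frame 7: OPEN (4+5=9). Cumulative: 72
Frame 8: OPEN (8+0=8). Cumulative: 80
Frame 9: SPARE (5+5=10). 10 + next roll (0) = 10. Cumulative: 90
Frame 10: OPEN. Sum of all frame-10 rolls (0+9) = 9. Cumulative: 99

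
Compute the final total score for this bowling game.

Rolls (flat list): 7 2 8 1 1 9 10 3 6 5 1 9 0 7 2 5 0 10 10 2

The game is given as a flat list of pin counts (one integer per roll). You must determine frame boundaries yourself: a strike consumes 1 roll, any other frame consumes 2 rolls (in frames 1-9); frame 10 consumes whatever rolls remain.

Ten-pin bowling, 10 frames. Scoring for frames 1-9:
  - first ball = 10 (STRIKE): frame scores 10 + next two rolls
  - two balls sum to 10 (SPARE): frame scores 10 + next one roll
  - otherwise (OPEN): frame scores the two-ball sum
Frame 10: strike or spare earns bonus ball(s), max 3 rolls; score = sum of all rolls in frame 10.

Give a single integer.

Frame 1: OPEN (7+2=9). Cumulative: 9
Frame 2: OPEN (8+1=9). Cumulative: 18
Frame 3: SPARE (1+9=10). 10 + next roll (10) = 20. Cumulative: 38
Frame 4: STRIKE. 10 + next two rolls (3+6) = 19. Cumulative: 57
Frame 5: OPEN (3+6=9). Cumulative: 66
Frame 6: OPEN (5+1=6). Cumulative: 72
Frame 7: OPEN (9+0=9). Cumulative: 81
Frame 8: OPEN (7+2=9). Cumulative: 90
Frame 9: OPEN (5+0=5). Cumulative: 95
Frame 10: STRIKE. Sum of all frame-10 rolls (10+10+2) = 22. Cumulative: 117

Answer: 117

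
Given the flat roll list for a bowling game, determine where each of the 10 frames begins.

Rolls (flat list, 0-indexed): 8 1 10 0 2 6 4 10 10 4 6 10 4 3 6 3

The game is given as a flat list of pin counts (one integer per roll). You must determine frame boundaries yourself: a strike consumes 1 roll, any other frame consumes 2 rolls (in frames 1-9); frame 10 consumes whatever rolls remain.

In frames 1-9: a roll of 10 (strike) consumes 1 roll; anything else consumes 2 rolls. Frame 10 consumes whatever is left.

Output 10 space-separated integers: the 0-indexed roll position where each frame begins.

Answer: 0 2 3 5 7 8 9 11 12 14

Derivation:
Frame 1 starts at roll index 0: rolls=8,1 (sum=9), consumes 2 rolls
Frame 2 starts at roll index 2: roll=10 (strike), consumes 1 roll
Frame 3 starts at roll index 3: rolls=0,2 (sum=2), consumes 2 rolls
Frame 4 starts at roll index 5: rolls=6,4 (sum=10), consumes 2 rolls
Frame 5 starts at roll index 7: roll=10 (strike), consumes 1 roll
Frame 6 starts at roll index 8: roll=10 (strike), consumes 1 roll
Frame 7 starts at roll index 9: rolls=4,6 (sum=10), consumes 2 rolls
Frame 8 starts at roll index 11: roll=10 (strike), consumes 1 roll
Frame 9 starts at roll index 12: rolls=4,3 (sum=7), consumes 2 rolls
Frame 10 starts at roll index 14: 2 remaining rolls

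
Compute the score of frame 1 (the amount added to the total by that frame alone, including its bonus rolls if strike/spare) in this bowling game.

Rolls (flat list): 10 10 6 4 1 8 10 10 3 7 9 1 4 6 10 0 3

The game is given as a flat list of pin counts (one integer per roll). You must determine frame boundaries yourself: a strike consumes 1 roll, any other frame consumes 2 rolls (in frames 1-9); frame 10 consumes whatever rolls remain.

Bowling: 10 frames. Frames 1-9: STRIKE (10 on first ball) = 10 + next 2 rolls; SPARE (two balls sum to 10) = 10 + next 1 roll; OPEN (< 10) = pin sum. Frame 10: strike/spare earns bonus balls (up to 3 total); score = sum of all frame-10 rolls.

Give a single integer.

Frame 1: STRIKE. 10 + next two rolls (10+6) = 26. Cumulative: 26
Frame 2: STRIKE. 10 + next two rolls (6+4) = 20. Cumulative: 46
Frame 3: SPARE (6+4=10). 10 + next roll (1) = 11. Cumulative: 57

Answer: 26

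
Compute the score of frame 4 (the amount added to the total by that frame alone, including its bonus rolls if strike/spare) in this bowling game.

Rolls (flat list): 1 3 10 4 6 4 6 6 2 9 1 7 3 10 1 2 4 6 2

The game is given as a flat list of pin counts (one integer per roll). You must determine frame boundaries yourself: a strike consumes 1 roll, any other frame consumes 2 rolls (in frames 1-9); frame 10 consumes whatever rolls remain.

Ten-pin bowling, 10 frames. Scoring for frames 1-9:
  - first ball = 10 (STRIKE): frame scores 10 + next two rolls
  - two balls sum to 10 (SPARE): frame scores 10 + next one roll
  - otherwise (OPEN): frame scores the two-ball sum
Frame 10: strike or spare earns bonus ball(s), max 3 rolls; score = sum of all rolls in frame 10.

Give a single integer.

Frame 1: OPEN (1+3=4). Cumulative: 4
Frame 2: STRIKE. 10 + next two rolls (4+6) = 20. Cumulative: 24
Frame 3: SPARE (4+6=10). 10 + next roll (4) = 14. Cumulative: 38
Frame 4: SPARE (4+6=10). 10 + next roll (6) = 16. Cumulative: 54
Frame 5: OPEN (6+2=8). Cumulative: 62
Frame 6: SPARE (9+1=10). 10 + next roll (7) = 17. Cumulative: 79

Answer: 16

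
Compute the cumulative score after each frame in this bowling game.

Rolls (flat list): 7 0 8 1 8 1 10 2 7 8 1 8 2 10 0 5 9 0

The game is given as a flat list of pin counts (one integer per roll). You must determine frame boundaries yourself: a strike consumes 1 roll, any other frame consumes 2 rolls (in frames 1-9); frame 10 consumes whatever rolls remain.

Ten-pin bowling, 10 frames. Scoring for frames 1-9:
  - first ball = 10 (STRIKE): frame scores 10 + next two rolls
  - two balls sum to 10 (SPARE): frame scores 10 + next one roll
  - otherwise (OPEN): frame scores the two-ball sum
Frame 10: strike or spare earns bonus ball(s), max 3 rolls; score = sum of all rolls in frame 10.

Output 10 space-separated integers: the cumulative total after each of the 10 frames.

Frame 1: OPEN (7+0=7). Cumulative: 7
Frame 2: OPEN (8+1=9). Cumulative: 16
Frame 3: OPEN (8+1=9). Cumulative: 25
Frame 4: STRIKE. 10 + next two rolls (2+7) = 19. Cumulative: 44
Frame 5: OPEN (2+7=9). Cumulative: 53
Frame 6: OPEN (8+1=9). Cumulative: 62
Frame 7: SPARE (8+2=10). 10 + next roll (10) = 20. Cumulative: 82
Frame 8: STRIKE. 10 + next two rolls (0+5) = 15. Cumulative: 97
Frame 9: OPEN (0+5=5). Cumulative: 102
Frame 10: OPEN. Sum of all frame-10 rolls (9+0) = 9. Cumulative: 111

Answer: 7 16 25 44 53 62 82 97 102 111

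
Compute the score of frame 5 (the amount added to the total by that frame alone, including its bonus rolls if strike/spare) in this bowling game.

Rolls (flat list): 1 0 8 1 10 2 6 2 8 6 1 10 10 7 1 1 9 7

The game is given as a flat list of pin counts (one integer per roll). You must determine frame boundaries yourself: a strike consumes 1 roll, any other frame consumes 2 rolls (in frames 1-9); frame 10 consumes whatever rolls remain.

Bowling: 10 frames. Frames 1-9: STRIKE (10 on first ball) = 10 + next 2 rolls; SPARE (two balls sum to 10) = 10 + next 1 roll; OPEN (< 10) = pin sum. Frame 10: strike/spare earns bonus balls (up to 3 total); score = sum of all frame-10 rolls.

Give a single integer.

Answer: 16

Derivation:
Frame 1: OPEN (1+0=1). Cumulative: 1
Frame 2: OPEN (8+1=9). Cumulative: 10
Frame 3: STRIKE. 10 + next two rolls (2+6) = 18. Cumulative: 28
Frame 4: OPEN (2+6=8). Cumulative: 36
Frame 5: SPARE (2+8=10). 10 + next roll (6) = 16. Cumulative: 52
Frame 6: OPEN (6+1=7). Cumulative: 59
Frame 7: STRIKE. 10 + next two rolls (10+7) = 27. Cumulative: 86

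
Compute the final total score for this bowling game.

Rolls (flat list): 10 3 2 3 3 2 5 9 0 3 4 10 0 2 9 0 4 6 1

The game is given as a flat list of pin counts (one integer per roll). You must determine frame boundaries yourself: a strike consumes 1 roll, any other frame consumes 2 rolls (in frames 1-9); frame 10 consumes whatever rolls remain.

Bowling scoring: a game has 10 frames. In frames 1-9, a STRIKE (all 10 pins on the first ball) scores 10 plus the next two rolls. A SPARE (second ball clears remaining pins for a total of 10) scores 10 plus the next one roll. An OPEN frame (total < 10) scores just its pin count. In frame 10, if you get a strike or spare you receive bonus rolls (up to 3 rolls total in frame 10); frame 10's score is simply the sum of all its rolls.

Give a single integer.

Answer: 83

Derivation:
Frame 1: STRIKE. 10 + next two rolls (3+2) = 15. Cumulative: 15
Frame 2: OPEN (3+2=5). Cumulative: 20
Frame 3: OPEN (3+3=6). Cumulative: 26
Frame 4: OPEN (2+5=7). Cumulative: 33
Frame 5: OPEN (9+0=9). Cumulative: 42
Frame 6: OPEN (3+4=7). Cumulative: 49
Frame 7: STRIKE. 10 + next two rolls (0+2) = 12. Cumulative: 61
Frame 8: OPEN (0+2=2). Cumulative: 63
Frame 9: OPEN (9+0=9). Cumulative: 72
Frame 10: SPARE. Sum of all frame-10 rolls (4+6+1) = 11. Cumulative: 83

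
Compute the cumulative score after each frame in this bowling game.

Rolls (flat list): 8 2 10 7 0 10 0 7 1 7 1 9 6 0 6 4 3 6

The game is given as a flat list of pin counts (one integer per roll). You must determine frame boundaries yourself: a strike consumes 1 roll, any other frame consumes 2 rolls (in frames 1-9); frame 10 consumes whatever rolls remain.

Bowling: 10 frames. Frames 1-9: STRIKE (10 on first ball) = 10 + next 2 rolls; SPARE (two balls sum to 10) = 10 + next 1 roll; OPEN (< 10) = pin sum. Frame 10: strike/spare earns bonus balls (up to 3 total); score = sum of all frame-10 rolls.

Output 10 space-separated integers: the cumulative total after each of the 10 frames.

Answer: 20 37 44 61 68 76 92 98 111 120

Derivation:
Frame 1: SPARE (8+2=10). 10 + next roll (10) = 20. Cumulative: 20
Frame 2: STRIKE. 10 + next two rolls (7+0) = 17. Cumulative: 37
Frame 3: OPEN (7+0=7). Cumulative: 44
Frame 4: STRIKE. 10 + next two rolls (0+7) = 17. Cumulative: 61
Frame 5: OPEN (0+7=7). Cumulative: 68
Frame 6: OPEN (1+7=8). Cumulative: 76
Frame 7: SPARE (1+9=10). 10 + next roll (6) = 16. Cumulative: 92
Frame 8: OPEN (6+0=6). Cumulative: 98
Frame 9: SPARE (6+4=10). 10 + next roll (3) = 13. Cumulative: 111
Frame 10: OPEN. Sum of all frame-10 rolls (3+6) = 9. Cumulative: 120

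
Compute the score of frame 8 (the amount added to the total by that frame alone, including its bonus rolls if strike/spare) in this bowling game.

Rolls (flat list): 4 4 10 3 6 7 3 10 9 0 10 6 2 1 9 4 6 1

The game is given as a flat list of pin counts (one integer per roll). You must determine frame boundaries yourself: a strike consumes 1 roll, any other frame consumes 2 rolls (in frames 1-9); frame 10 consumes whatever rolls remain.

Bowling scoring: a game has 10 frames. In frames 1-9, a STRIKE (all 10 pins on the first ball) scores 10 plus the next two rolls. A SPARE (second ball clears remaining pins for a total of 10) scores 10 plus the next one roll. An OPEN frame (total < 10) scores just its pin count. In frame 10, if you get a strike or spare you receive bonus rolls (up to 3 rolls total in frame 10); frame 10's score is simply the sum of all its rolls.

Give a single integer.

Frame 1: OPEN (4+4=8). Cumulative: 8
Frame 2: STRIKE. 10 + next two rolls (3+6) = 19. Cumulative: 27
Frame 3: OPEN (3+6=9). Cumulative: 36
Frame 4: SPARE (7+3=10). 10 + next roll (10) = 20. Cumulative: 56
Frame 5: STRIKE. 10 + next two rolls (9+0) = 19. Cumulative: 75
Frame 6: OPEN (9+0=9). Cumulative: 84
Frame 7: STRIKE. 10 + next two rolls (6+2) = 18. Cumulative: 102
Frame 8: OPEN (6+2=8). Cumulative: 110
Frame 9: SPARE (1+9=10). 10 + next roll (4) = 14. Cumulative: 124
Frame 10: SPARE. Sum of all frame-10 rolls (4+6+1) = 11. Cumulative: 135

Answer: 8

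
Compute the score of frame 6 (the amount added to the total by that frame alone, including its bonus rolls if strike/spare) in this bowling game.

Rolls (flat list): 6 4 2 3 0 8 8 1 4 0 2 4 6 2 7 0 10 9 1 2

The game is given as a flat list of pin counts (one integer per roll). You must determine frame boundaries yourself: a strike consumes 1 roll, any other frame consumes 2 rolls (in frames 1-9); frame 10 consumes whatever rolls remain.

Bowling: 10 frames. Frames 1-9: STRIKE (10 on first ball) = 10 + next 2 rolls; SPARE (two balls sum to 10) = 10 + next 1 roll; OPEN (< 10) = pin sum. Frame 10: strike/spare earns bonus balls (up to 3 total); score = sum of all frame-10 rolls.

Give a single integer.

Answer: 6

Derivation:
Frame 1: SPARE (6+4=10). 10 + next roll (2) = 12. Cumulative: 12
Frame 2: OPEN (2+3=5). Cumulative: 17
Frame 3: OPEN (0+8=8). Cumulative: 25
Frame 4: OPEN (8+1=9). Cumulative: 34
Frame 5: OPEN (4+0=4). Cumulative: 38
Frame 6: OPEN (2+4=6). Cumulative: 44
Frame 7: OPEN (6+2=8). Cumulative: 52
Frame 8: OPEN (7+0=7). Cumulative: 59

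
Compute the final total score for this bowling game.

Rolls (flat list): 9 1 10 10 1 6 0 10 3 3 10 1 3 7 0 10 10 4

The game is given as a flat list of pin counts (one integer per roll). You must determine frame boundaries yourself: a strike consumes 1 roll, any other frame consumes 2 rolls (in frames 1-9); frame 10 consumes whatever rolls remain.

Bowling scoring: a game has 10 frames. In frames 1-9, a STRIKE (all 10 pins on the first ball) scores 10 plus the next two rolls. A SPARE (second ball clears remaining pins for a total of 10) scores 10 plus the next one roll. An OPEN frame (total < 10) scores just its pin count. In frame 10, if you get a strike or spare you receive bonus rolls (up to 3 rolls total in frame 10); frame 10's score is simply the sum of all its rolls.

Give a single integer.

Answer: 133

Derivation:
Frame 1: SPARE (9+1=10). 10 + next roll (10) = 20. Cumulative: 20
Frame 2: STRIKE. 10 + next two rolls (10+1) = 21. Cumulative: 41
Frame 3: STRIKE. 10 + next two rolls (1+6) = 17. Cumulative: 58
Frame 4: OPEN (1+6=7). Cumulative: 65
Frame 5: SPARE (0+10=10). 10 + next roll (3) = 13. Cumulative: 78
Frame 6: OPEN (3+3=6). Cumulative: 84
Frame 7: STRIKE. 10 + next two rolls (1+3) = 14. Cumulative: 98
Frame 8: OPEN (1+3=4). Cumulative: 102
Frame 9: OPEN (7+0=7). Cumulative: 109
Frame 10: STRIKE. Sum of all frame-10 rolls (10+10+4) = 24. Cumulative: 133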